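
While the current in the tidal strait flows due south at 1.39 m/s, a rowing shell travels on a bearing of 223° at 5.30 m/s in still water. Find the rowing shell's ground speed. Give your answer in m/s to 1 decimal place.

6.4 m/s

Taking east as x and north as y: velocity relative to the water = (-3.615, -3.876) m/s; the water relative to ground = (0.000, -1.390) m/s.
Velocity relative to ground = (-3.615, -3.876) + (0.000, -1.390) = (-3.615, -5.266) m/s.
Speed = |(-3.615, -5.266)| = 6.387 m/s.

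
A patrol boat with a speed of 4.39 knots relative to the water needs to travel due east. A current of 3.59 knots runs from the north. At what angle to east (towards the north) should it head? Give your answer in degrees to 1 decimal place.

54.9°

The current pushes perpendicular to the desired track; the heading must have a component into the current equal to 3.59 knots: 4.39 sin θ = 3.59.
sin θ = 0.8178, so θ = 54.862°.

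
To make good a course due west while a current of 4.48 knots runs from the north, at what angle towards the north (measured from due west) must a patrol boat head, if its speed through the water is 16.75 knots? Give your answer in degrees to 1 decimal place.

15.5°

The current pushes perpendicular to the desired track; the heading must have a component into the current equal to 4.48 knots: 16.75 sin θ = 4.48.
sin θ = 0.2675, so θ = 15.513°.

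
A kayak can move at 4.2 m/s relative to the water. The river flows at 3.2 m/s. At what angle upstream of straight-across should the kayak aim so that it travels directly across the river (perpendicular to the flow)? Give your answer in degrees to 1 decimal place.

49.6°

To cancel the current, the upstream component of the kayak's velocity must equal the flow: 4.2 sin θ = 3.2.
sin θ = 3.2 / 4.2 = 0.7619.
θ = arcsin(0.7619) = 49.632°.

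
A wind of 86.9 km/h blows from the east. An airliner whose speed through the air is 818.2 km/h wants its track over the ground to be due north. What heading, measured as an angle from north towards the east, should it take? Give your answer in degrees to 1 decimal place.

6.1°

The wind pushes perpendicular to the desired track; the heading must have a component into the wind equal to 86.9 km/h: 818.2 sin θ = 86.9.
sin θ = 0.1062, so θ = 6.097°.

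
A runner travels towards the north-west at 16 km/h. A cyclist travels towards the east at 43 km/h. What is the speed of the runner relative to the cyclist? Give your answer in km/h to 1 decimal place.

Taking east as x and north as y: runner velocity = (-11.314, 11.314) km/h; cyclist velocity = (43.000, 0.000) km/h.
Velocity of runner relative to cyclist = (-11.314, 11.314) − (43.000, 0.000) = (-54.314, 11.314) km/h.
Magnitude = |(-54.314, 11.314)| = 55.480 km/h.

55.5 km/h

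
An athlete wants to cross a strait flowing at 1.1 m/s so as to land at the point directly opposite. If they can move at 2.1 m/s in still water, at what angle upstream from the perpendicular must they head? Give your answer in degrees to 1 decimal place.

31.6°

To cancel the current, the upstream component of the athlete's velocity must equal the flow: 2.1 sin θ = 1.1.
sin θ = 1.1 / 2.1 = 0.5238.
θ = arcsin(0.5238) = 31.588°.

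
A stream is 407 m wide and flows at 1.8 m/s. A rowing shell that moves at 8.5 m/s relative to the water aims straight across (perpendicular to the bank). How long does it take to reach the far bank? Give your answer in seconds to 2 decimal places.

The component of the rowing shell's velocity perpendicular to the bank is 8.5 m/s.
The flow acts along the bank and has no component across it.
Time = 407 / 8.500 = 47.882 s.

47.88 s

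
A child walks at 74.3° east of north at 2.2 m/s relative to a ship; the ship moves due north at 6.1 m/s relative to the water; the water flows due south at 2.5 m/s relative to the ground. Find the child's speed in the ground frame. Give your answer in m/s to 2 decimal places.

4.70 m/s

In east/north components (m/s): child relative to ship = (2.118, 0.595); ship relative to water = (0.000, 6.100); water relative to ground = (0.000, -2.500).
Sum = (2.118, 4.195) m/s.
Speed = |(2.118, 4.195)| = 4.700 m/s.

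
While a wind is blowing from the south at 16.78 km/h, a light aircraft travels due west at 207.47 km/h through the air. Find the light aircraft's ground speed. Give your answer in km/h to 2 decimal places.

Taking east as x and north as y: velocity relative to the air = (-207.470, 0.000) km/h; the air relative to ground = (0.000, 16.780) km/h.
Velocity relative to ground = (-207.470, 0.000) + (0.000, 16.780) = (-207.470, 16.780) km/h.
Speed = |(-207.470, 16.780)| = 208.147 km/h.

208.15 km/h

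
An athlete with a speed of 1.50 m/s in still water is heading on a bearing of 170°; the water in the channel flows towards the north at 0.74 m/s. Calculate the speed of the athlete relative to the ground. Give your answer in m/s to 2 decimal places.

Taking east as x and north as y: velocity relative to the water = (0.260, -1.477) m/s; the water relative to ground = (0.000, 0.740) m/s.
Velocity relative to ground = (0.260, -1.477) + (0.000, 0.740) = (0.260, -0.737) m/s.
Speed = |(0.260, -0.737)| = 0.782 m/s.

0.78 m/s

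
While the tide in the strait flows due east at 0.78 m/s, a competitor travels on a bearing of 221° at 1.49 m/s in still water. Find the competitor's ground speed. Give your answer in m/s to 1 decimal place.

1.1 m/s

Taking east as x and north as y: velocity relative to the water = (-0.978, -1.125) m/s; the water relative to ground = (0.780, 0.000) m/s.
Velocity relative to ground = (-0.978, -1.125) + (0.780, 0.000) = (-0.198, -1.125) m/s.
Speed = |(-0.198, -1.125)| = 1.142 m/s.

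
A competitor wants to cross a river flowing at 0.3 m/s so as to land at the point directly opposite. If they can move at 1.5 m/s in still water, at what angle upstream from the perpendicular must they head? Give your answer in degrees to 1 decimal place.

To cancel the current, the upstream component of the competitor's velocity must equal the flow: 1.5 sin θ = 0.3.
sin θ = 0.3 / 1.5 = 0.2000.
θ = arcsin(0.2000) = 11.537°.

11.5°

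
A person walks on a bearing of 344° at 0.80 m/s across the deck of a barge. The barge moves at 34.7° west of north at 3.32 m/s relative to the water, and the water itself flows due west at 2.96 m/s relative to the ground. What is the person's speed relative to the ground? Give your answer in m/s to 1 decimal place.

6.2 m/s

In east/north components (m/s): person relative to barge = (-0.221, 0.769); barge relative to water = (-1.890, 2.730); water relative to ground = (-2.960, 0.000).
Sum = (-5.071, 3.499) m/s.
Speed = |(-5.071, 3.499)| = 6.160 m/s.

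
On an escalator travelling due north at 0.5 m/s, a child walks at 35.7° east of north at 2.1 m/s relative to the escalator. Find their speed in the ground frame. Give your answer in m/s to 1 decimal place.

2.5 m/s

Taking east as x and north as y: escalator velocity = (0.000, 0.500) m/s; child velocity relative to escalator = (1.225, 1.705) m/s.
Velocity relative to ground = (0.000, 0.500) + (1.225, 1.705) = (1.225, 2.205) m/s.
Speed = |(1.225, 2.205)| = 2.523 m/s.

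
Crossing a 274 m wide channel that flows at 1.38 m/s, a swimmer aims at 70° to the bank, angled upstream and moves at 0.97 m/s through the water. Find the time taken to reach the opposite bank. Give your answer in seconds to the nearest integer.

301 s

The component of the swimmer's velocity perpendicular to the bank is 0.97 × sin 70° = 0.912 m/s.
The flow acts along the bank and has no component across it.
Time = 274 / 0.912 = 300.603 s.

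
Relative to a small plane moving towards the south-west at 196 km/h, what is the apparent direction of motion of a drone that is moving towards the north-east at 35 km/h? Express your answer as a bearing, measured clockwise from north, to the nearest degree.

045°

Taking east as x and north as y: drone velocity = (24.749, 24.749) km/h; small plane velocity = (-138.593, -138.593) km/h.
Velocity of drone relative to small plane = (24.749, 24.749) − (-138.593, -138.593) = (163.342, 163.342) km/h.
Bearing = atan2(163.34, 163.34) = 45.00° clockwise from north.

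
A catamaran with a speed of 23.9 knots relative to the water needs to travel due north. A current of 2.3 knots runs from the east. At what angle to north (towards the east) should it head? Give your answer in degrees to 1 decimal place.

5.5°

The current pushes perpendicular to the desired track; the heading must have a component into the current equal to 2.3 knots: 23.9 sin θ = 2.3.
sin θ = 0.0962, so θ = 5.522°.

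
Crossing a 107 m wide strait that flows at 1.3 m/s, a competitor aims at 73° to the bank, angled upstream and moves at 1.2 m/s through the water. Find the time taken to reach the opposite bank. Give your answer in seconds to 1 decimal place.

93.2 s

The component of the competitor's velocity perpendicular to the bank is 1.2 × sin 73° = 1.148 m/s.
The current is parallel to the bank, so it does not affect the crossing time.
Time = 107 / 1.148 = 93.241 s.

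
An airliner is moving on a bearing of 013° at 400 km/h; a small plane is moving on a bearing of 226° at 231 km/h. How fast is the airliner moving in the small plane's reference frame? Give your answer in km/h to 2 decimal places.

606.92 km/h

Taking east as x and north as y: airliner velocity = (89.980, 389.748) km/h; small plane velocity = (-166.167, -160.466) km/h.
Velocity of airliner relative to small plane = (89.980, 389.748) − (-166.167, -160.466) = (256.148, 550.214) km/h.
Magnitude = |(256.148, 550.214)| = 606.916 km/h.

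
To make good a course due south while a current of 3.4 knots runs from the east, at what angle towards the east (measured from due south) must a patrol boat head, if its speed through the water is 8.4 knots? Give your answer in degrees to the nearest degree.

The current pushes perpendicular to the desired track; the heading must have a component into the current equal to 3.4 knots: 8.4 sin θ = 3.4.
sin θ = 0.4048, so θ = 23.876°.

24°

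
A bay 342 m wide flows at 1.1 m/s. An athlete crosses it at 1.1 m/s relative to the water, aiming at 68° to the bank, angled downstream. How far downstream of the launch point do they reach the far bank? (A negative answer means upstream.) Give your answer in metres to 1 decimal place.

507.0 m

Perpendicular speed = 1.020 m/s; crossing time = 342 / 1.020 = 335.326 s.
Net downstream speed = 1.512 m/s.
Drift = 1.512 × 335.326 = 507.036 m (downstream).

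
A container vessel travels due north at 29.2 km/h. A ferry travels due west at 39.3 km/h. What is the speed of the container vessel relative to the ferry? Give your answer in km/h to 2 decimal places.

Taking east as x and north as y: container vessel velocity = (0.000, 29.200) km/h; ferry velocity = (-39.300, 0.000) km/h.
Velocity of container vessel relative to ferry = (0.000, 29.200) − (-39.300, 0.000) = (39.300, 29.200) km/h.
Magnitude = |(39.300, 29.200)| = 48.960 km/h.

48.96 km/h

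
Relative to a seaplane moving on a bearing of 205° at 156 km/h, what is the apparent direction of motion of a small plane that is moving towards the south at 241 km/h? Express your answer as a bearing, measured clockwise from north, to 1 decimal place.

Taking east as x and north as y: small plane velocity = (0.000, -241.000) km/h; seaplane velocity = (-65.928, -141.384) km/h.
Velocity of small plane relative to seaplane = (0.000, -241.000) − (-65.928, -141.384) = (65.928, -99.616) km/h.
Bearing = atan2(65.93, -99.62) = 146.50° clockwise from north.

146.5°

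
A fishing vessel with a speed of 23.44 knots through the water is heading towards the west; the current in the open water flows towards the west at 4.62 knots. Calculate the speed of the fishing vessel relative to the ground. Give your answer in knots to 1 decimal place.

28.1 knots

Taking east as x and north as y: velocity relative to the water = (-23.440, 0.000) knots; the water relative to ground = (-4.620, 0.000) knots.
Velocity relative to ground = (-23.440, 0.000) + (-4.620, 0.000) = (-28.060, 0.000) knots.
Speed = |(-28.060, 0.000)| = 28.060 knots.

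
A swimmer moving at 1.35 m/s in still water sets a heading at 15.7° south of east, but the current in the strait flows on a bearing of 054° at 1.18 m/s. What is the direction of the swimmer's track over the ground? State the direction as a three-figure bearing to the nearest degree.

082°

Taking east as x and north as y: velocity relative to the water = (1.300, -0.365) m/s; the water relative to ground = (0.955, 0.694) m/s.
Velocity relative to ground = (1.300, -0.365) + (0.955, 0.694) = (2.254, 0.328) m/s.
Bearing = atan2(2.25, 0.33) = 81.71° clockwise from north.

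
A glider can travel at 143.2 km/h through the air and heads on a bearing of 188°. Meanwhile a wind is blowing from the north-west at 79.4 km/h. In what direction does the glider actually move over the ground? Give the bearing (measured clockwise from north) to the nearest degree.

170°

Taking east as x and north as y: velocity relative to the air = (-19.930, -141.806) km/h; the air relative to ground = (56.144, -56.144) km/h.
Velocity relative to ground = (-19.930, -141.806) + (56.144, -56.144) = (36.215, -197.951) km/h.
Bearing = atan2(36.21, -197.95) = 169.63° clockwise from north.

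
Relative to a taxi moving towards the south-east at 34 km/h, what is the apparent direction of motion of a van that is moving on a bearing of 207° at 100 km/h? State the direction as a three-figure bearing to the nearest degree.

Taking east as x and north as y: van velocity = (-45.399, -89.101) km/h; taxi velocity = (24.042, -24.042) km/h.
Velocity of van relative to taxi = (-45.399, -89.101) − (24.042, -24.042) = (-69.441, -65.059) km/h.
Bearing = atan2(-69.44, -65.06) = 226.87° clockwise from north.

227°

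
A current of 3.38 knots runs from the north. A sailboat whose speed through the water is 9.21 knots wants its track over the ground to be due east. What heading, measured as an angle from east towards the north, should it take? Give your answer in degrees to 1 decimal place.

The current pushes perpendicular to the desired track; the heading must have a component into the current equal to 3.38 knots: 9.21 sin θ = 3.38.
sin θ = 0.3670, so θ = 21.530°.

21.5°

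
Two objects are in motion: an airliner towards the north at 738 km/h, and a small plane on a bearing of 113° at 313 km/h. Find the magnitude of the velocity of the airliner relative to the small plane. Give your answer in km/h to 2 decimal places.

907.26 km/h

Taking east as x and north as y: airliner velocity = (0.000, 738.000) km/h; small plane velocity = (288.118, -122.299) km/h.
Velocity of airliner relative to small plane = (0.000, 738.000) − (288.118, -122.299) = (-288.118, 860.299) km/h.
Magnitude = |(-288.118, 860.299)| = 907.263 km/h.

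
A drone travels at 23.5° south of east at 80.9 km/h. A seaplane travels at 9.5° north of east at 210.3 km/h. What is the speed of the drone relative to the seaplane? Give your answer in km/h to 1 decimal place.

Taking east as x and north as y: drone velocity = (74.190, -32.259) km/h; seaplane velocity = (207.416, 34.710) km/h.
Velocity of drone relative to seaplane = (74.190, -32.259) − (207.416, 34.710) = (-133.226, -66.968) km/h.
Magnitude = |(-133.226, -66.968)| = 149.110 km/h.

149.1 km/h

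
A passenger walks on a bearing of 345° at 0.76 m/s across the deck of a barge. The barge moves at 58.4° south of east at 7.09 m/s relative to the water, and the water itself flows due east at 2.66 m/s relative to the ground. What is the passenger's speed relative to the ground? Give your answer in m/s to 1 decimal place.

8.1 m/s

In east/north components (m/s): passenger relative to barge = (-0.197, 0.734); barge relative to water = (3.715, -6.039); water relative to ground = (2.660, 0.000).
Sum = (6.178, -5.305) m/s.
Speed = |(6.178, -5.305)| = 8.143 m/s.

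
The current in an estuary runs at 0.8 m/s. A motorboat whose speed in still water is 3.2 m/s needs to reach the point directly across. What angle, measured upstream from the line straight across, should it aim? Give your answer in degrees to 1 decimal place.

14.5°

To cancel the current, the upstream component of the motorboat's velocity must equal the flow: 3.2 sin θ = 0.8.
sin θ = 0.8 / 3.2 = 0.2500.
θ = arcsin(0.2500) = 14.478°.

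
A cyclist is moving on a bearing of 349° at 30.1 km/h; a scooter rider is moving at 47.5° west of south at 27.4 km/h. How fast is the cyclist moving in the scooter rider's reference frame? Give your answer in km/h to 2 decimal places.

Taking east as x and north as y: cyclist velocity = (-5.743, 29.547) km/h; scooter rider velocity = (-20.201, -18.511) km/h.
Velocity of cyclist relative to scooter rider = (-5.743, 29.547) − (-20.201, -18.511) = (14.458, 48.058) km/h.
Magnitude = |(14.458, 48.058)| = 50.186 km/h.

50.19 km/h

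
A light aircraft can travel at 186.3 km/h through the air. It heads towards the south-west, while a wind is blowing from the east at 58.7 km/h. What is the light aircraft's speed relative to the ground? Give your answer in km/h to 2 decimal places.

Taking east as x and north as y: velocity relative to the air = (-131.734, -131.734) km/h; the air relative to ground = (-58.700, 0.000) km/h.
Velocity relative to ground = (-131.734, -131.734) + (-58.700, 0.000) = (-190.434, -131.734) km/h.
Speed = |(-190.434, -131.734)| = 231.558 km/h.

231.56 km/h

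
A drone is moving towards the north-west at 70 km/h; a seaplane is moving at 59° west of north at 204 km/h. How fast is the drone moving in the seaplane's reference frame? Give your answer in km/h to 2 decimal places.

Taking east as x and north as y: drone velocity = (-49.497, 49.497) km/h; seaplane velocity = (-174.862, 105.068) km/h.
Velocity of drone relative to seaplane = (-49.497, 49.497) − (-174.862, 105.068) = (125.365, -55.570) km/h.
Magnitude = |(125.365, -55.570)| = 137.129 km/h.

137.13 km/h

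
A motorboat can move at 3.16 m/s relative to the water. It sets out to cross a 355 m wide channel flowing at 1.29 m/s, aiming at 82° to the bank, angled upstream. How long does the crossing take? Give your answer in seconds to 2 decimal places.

The component of the motorboat's velocity perpendicular to the bank is 3.16 × sin 82° = 3.129 m/s.
The current is parallel to the bank, so it does not affect the crossing time.
Time = 355 / 3.129 = 113.446 s.

113.45 s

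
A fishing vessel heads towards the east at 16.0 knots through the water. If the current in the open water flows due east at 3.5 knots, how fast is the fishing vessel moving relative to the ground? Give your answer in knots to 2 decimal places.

19.50 knots

Taking east as x and north as y: velocity relative to the water = (16.000, 0.000) knots; the water relative to ground = (3.500, 0.000) knots.
Velocity relative to ground = (16.000, 0.000) + (3.500, 0.000) = (19.500, 0.000) knots.
Speed = |(19.500, 0.000)| = 19.500 knots.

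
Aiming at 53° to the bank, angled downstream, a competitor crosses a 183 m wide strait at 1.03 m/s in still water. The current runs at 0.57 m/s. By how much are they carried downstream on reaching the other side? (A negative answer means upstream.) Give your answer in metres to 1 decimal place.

264.7 m

Perpendicular speed = 0.823 m/s; crossing time = 183 / 0.823 = 222.467 s.
Net downstream speed = 1.190 m/s.
Drift = 1.190 × 222.467 = 264.706 m (downstream).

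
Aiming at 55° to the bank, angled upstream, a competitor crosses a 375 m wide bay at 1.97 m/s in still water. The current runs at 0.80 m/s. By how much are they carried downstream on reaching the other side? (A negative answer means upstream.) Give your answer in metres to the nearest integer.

-77 m

Perpendicular speed = 1.614 m/s; crossing time = 375 / 1.614 = 232.381 s.
Net downstream speed = -0.330 m/s.
Drift = -0.330 × 232.381 = -76.673 m (upstream).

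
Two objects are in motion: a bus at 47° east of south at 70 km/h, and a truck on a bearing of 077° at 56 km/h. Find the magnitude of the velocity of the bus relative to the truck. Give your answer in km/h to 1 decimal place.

Taking east as x and north as y: bus velocity = (51.195, -47.740) km/h; truck velocity = (54.565, 12.597) km/h.
Velocity of bus relative to truck = (51.195, -47.740) − (54.565, 12.597) = (-3.370, -60.337) km/h.
Magnitude = |(-3.370, -60.337)| = 60.431 km/h.

60.4 km/h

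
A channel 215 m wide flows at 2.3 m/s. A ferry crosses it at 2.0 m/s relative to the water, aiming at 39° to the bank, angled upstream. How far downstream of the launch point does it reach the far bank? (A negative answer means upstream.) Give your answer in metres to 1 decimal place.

Perpendicular speed = 1.259 m/s; crossing time = 215 / 1.259 = 170.819 s.
Net downstream speed = 0.746 m/s.
Drift = 0.746 × 170.819 = 127.381 m (downstream).

127.4 m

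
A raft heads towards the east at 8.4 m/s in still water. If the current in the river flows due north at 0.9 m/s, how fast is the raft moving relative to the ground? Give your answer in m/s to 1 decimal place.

8.4 m/s

Taking east as x and north as y: velocity relative to the water = (8.400, 0.000) m/s; the water relative to ground = (0.000, 0.900) m/s.
Velocity relative to ground = (8.400, 0.000) + (0.000, 0.900) = (8.400, 0.900) m/s.
Speed = |(8.400, 0.900)| = 8.448 m/s.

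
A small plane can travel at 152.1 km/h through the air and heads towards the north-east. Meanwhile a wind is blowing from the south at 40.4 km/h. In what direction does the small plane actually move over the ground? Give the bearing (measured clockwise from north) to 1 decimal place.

Taking east as x and north as y: velocity relative to the air = (107.551, 107.551) km/h; the air relative to ground = (0.000, 40.400) km/h.
Velocity relative to ground = (107.551, 107.551) + (0.000, 40.400) = (107.551, 147.951) km/h.
Bearing = atan2(107.55, 147.95) = 36.01° clockwise from north.

036.0°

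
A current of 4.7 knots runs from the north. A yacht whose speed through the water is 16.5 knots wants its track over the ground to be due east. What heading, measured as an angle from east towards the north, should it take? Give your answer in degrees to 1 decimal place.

16.5°

The current pushes perpendicular to the desired track; the heading must have a component into the current equal to 4.7 knots: 16.5 sin θ = 4.7.
sin θ = 0.2848, so θ = 16.550°.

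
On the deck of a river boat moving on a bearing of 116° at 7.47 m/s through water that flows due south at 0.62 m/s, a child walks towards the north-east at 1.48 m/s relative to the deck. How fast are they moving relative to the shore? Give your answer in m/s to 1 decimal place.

8.3 m/s

In east/north components (m/s): child relative to river boat = (1.047, 1.047); river boat relative to water = (6.714, -3.275); water relative to ground = (0.000, -0.620).
Sum = (7.761, -2.848) m/s.
Speed = |(7.761, -2.848)| = 8.267 m/s.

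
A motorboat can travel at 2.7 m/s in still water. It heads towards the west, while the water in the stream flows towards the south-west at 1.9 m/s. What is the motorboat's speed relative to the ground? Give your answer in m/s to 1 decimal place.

4.3 m/s

Taking east as x and north as y: velocity relative to the water = (-2.700, 0.000) m/s; the water relative to ground = (-1.344, -1.344) m/s.
Velocity relative to ground = (-2.700, 0.000) + (-1.344, -1.344) = (-4.044, -1.344) m/s.
Speed = |(-4.044, -1.344)| = 4.261 m/s.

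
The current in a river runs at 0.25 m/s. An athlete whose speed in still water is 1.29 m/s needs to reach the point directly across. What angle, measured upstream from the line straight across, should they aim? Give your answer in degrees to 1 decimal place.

To cancel the current, the upstream component of the athlete's velocity must equal the flow: 1.29 sin θ = 0.25.
sin θ = 0.25 / 1.29 = 0.1938.
θ = arcsin(0.1938) = 11.175°.

11.2°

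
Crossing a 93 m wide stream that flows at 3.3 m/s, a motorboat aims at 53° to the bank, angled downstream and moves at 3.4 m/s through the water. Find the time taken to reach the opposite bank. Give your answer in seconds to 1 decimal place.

34.2 s

The component of the motorboat's velocity perpendicular to the bank is 3.4 × sin 53° = 2.715 m/s.
Only the cross-stream component determines the crossing time; the current contributes nothing perpendicular to the bank.
Time = 93 / 2.715 = 34.250 s.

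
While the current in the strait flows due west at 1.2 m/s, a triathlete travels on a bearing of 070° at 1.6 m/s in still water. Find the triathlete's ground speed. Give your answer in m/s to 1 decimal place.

0.6 m/s

Taking east as x and north as y: velocity relative to the water = (1.504, 0.547) m/s; the water relative to ground = (-1.200, 0.000) m/s.
Velocity relative to ground = (1.504, 0.547) + (-1.200, 0.000) = (0.304, 0.547) m/s.
Speed = |(0.304, 0.547)| = 0.626 m/s.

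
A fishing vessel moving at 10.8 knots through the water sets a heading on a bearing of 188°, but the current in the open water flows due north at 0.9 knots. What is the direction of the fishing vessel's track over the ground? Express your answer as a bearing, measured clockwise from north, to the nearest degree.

Taking east as x and north as y: velocity relative to the water = (-1.503, -10.695) knots; the water relative to ground = (0.000, 0.900) knots.
Velocity relative to ground = (-1.503, -10.695) + (0.000, 0.900) = (-1.503, -9.795) knots.
Bearing = atan2(-1.50, -9.79) = 188.72° clockwise from north.

189°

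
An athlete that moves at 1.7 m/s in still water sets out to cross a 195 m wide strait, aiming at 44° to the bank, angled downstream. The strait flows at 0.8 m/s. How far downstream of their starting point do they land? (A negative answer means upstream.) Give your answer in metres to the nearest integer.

Perpendicular speed = 1.181 m/s; crossing time = 195 / 1.181 = 165.126 s.
Net downstream speed = 2.023 m/s.
Drift = 2.023 × 165.126 = 334.029 m (downstream).

334 m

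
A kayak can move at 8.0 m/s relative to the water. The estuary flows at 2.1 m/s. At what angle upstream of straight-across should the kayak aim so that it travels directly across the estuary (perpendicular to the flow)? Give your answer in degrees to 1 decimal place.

To cancel the current, the upstream component of the kayak's velocity must equal the flow: 8.0 sin θ = 2.1.
sin θ = 2.1 / 8.0 = 0.2625.
θ = arcsin(0.2625) = 15.218°.

15.2°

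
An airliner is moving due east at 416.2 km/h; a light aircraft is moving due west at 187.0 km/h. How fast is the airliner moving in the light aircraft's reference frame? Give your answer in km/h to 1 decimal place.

603.2 km/h

Taking east as x and north as y: airliner velocity = (416.200, 0.000) km/h; light aircraft velocity = (-187.000, 0.000) km/h.
Velocity of airliner relative to light aircraft = (416.200, 0.000) − (-187.000, 0.000) = (603.200, 0.000) km/h.
Magnitude = |(603.200, 0.000)| = 603.200 km/h.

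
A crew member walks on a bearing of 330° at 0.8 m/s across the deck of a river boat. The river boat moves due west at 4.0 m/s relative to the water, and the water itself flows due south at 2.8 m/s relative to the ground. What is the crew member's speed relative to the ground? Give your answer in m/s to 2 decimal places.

In east/north components (m/s): crew member relative to river boat = (-0.400, 0.693); river boat relative to water = (-4.000, 0.000); water relative to ground = (0.000, -2.800).
Sum = (-4.400, -2.107) m/s.
Speed = |(-4.400, -2.107)| = 4.879 m/s.

4.88 m/s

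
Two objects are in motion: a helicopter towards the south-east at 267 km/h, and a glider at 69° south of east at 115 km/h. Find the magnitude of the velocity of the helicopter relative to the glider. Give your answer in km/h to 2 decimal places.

Taking east as x and north as y: helicopter velocity = (188.798, -188.798) km/h; glider velocity = (41.212, -107.362) km/h.
Velocity of helicopter relative to glider = (188.798, -188.798) − (41.212, -107.362) = (147.585, -81.436) km/h.
Magnitude = |(147.585, -81.436)| = 168.562 km/h.

168.56 km/h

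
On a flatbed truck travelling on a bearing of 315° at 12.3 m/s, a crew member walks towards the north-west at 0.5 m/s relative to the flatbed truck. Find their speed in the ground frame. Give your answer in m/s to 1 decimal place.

12.8 m/s

Taking east as x and north as y: flatbed truck velocity = (-8.697, 8.697) m/s; crew member velocity relative to flatbed truck = (-0.354, 0.354) m/s.
Velocity relative to ground = (-8.697, 8.697) + (-0.354, 0.354) = (-9.051, 9.051) m/s.
Speed = |(-9.051, 9.051)| = 12.800 m/s.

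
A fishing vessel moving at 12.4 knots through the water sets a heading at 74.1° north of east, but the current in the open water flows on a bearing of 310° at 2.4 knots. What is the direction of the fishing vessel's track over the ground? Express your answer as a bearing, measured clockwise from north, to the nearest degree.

Taking east as x and north as y: velocity relative to the water = (3.397, 11.926) knots; the water relative to ground = (-1.839, 1.543) knots.
Velocity relative to ground = (3.397, 11.926) + (-1.839, 1.543) = (1.559, 13.468) knots.
Bearing = atan2(1.56, 13.47) = 6.60° clockwise from north.

007°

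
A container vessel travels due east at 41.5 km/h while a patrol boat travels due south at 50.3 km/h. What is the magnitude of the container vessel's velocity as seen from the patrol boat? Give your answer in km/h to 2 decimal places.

65.21 km/h

Taking east as x and north as y: container vessel velocity = (41.500, 0.000) km/h; patrol boat velocity = (0.000, -50.300) km/h.
Velocity of container vessel relative to patrol boat = (41.500, 0.000) − (0.000, -50.300) = (41.500, 50.300) km/h.
Magnitude = |(41.500, 50.300)| = 65.210 km/h.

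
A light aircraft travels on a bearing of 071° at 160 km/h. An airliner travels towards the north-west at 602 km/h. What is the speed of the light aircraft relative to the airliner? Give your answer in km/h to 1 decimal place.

687.4 km/h

Taking east as x and north as y: light aircraft velocity = (151.283, 52.091) km/h; airliner velocity = (-425.678, 425.678) km/h.
Velocity of light aircraft relative to airliner = (151.283, 52.091) − (-425.678, 425.678) = (576.961, -373.587) km/h.
Magnitude = |(576.961, -373.587)| = 687.351 km/h.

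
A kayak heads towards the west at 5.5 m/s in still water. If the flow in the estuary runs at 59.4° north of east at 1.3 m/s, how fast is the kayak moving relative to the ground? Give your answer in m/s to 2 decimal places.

4.97 m/s

Taking east as x and north as y: velocity relative to the water = (-5.500, 0.000) m/s; the water relative to ground = (0.662, 1.119) m/s.
Velocity relative to ground = (-5.500, 0.000) + (0.662, 1.119) = (-4.838, 1.119) m/s.
Speed = |(-4.838, 1.119)| = 4.966 m/s.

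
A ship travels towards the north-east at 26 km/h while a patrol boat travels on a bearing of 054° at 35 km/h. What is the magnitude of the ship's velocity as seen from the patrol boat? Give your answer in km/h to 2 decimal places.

10.17 km/h

Taking east as x and north as y: ship velocity = (18.385, 18.385) km/h; patrol boat velocity = (28.316, 20.572) km/h.
Velocity of ship relative to patrol boat = (18.385, 18.385) − (28.316, 20.572) = (-9.931, -2.188) km/h.
Magnitude = |(-9.931, -2.188)| = 10.169 km/h.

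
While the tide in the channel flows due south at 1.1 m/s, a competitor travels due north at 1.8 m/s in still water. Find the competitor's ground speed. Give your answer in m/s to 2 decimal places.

Taking east as x and north as y: velocity relative to the water = (0.000, 1.800) m/s; the water relative to ground = (0.000, -1.100) m/s.
Velocity relative to ground = (0.000, 1.800) + (0.000, -1.100) = (0.000, 0.700) m/s.
Speed = |(0.000, 0.700)| = 0.700 m/s.

0.70 m/s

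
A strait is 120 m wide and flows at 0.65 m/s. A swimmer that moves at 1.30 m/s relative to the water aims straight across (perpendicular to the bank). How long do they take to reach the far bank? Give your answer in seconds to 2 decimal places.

92.31 s

The component of the swimmer's velocity perpendicular to the bank is 1.30 m/s.
The flow acts along the bank and has no component across it.
Time = 120 / 1.300 = 92.308 s.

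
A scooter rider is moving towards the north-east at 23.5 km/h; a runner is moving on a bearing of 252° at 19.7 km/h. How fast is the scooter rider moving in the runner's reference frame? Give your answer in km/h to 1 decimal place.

42.0 km/h

Taking east as x and north as y: scooter rider velocity = (16.617, 16.617) km/h; runner velocity = (-18.736, -6.088) km/h.
Velocity of scooter rider relative to runner = (16.617, 16.617) − (-18.736, -6.088) = (35.353, 22.705) km/h.
Magnitude = |(35.353, 22.705)| = 42.016 km/h.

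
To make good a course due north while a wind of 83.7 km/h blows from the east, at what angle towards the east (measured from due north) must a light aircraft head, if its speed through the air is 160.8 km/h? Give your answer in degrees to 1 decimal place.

31.4°

The wind pushes perpendicular to the desired track; the heading must have a component into the wind equal to 83.7 km/h: 160.8 sin θ = 83.7.
sin θ = 0.5205, so θ = 31.367°.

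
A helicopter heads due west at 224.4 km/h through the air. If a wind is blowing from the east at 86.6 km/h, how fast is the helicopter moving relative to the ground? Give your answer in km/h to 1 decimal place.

311.0 km/h

Taking east as x and north as y: velocity relative to the air = (-224.400, 0.000) km/h; the air relative to ground = (-86.600, 0.000) km/h.
Velocity relative to ground = (-224.400, 0.000) + (-86.600, 0.000) = (-311.000, 0.000) km/h.
Speed = |(-311.000, 0.000)| = 311.000 km/h.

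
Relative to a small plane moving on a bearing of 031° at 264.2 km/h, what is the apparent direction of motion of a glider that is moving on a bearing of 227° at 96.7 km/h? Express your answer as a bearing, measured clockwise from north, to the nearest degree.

215°

Taking east as x and north as y: glider velocity = (-70.722, -65.949) km/h; small plane velocity = (136.073, 226.464) km/h.
Velocity of glider relative to small plane = (-70.722, -65.949) − (136.073, 226.464) = (-206.795, -292.413) km/h.
Bearing = atan2(-206.79, -292.41) = 215.27° clockwise from north.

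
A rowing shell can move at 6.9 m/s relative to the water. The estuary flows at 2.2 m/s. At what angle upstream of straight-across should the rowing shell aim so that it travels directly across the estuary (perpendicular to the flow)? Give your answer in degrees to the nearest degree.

To cancel the current, the upstream component of the rowing shell's velocity must equal the flow: 6.9 sin θ = 2.2.
sin θ = 2.2 / 6.9 = 0.3188.
θ = arcsin(0.3188) = 18.593°.

19°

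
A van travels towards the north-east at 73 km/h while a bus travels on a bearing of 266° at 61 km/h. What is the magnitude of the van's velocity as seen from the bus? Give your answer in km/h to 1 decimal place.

125.6 km/h

Taking east as x and north as y: van velocity = (51.619, 51.619) km/h; bus velocity = (-60.851, -4.255) km/h.
Velocity of van relative to bus = (51.619, 51.619) − (-60.851, -4.255) = (112.470, 55.874) km/h.
Magnitude = |(112.470, 55.874)| = 125.584 km/h.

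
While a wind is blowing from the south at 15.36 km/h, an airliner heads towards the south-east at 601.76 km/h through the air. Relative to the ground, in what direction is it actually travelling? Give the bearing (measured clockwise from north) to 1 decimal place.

Taking east as x and north as y: velocity relative to the air = (425.509, -425.509) km/h; the air relative to ground = (0.000, 15.360) km/h.
Velocity relative to ground = (425.509, -425.509) + (0.000, 15.360) = (425.509, -410.149) km/h.
Bearing = atan2(425.51, -410.15) = 133.95° clockwise from north.

133.9°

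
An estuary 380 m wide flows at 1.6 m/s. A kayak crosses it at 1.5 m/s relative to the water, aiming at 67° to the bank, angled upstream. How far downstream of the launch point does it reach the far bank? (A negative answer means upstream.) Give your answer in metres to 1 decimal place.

Perpendicular speed = 1.381 m/s; crossing time = 380 / 1.381 = 275.211 s.
Net downstream speed = 1.014 m/s.
Drift = 1.014 × 275.211 = 279.038 m (downstream).

279.0 m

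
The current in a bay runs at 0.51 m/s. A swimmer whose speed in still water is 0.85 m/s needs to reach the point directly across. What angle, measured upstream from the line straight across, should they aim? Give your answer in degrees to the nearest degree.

37°

To cancel the current, the upstream component of the swimmer's velocity must equal the flow: 0.85 sin θ = 0.51.
sin θ = 0.51 / 0.85 = 0.6000.
θ = arcsin(0.6000) = 36.870°.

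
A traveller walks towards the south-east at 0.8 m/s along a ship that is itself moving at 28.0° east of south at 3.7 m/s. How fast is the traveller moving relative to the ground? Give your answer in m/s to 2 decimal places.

Taking east as x and north as y: ship velocity = (1.737, -3.267) m/s; traveller velocity relative to ship = (0.566, -0.566) m/s.
Velocity relative to ground = (1.737, -3.267) + (0.566, -0.566) = (2.303, -3.833) m/s.
Speed = |(2.303, -3.833)| = 4.471 m/s.

4.47 m/s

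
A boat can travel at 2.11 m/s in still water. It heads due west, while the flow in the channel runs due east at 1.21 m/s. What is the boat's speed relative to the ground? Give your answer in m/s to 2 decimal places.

0.90 m/s

Taking east as x and north as y: velocity relative to the water = (-2.110, 0.000) m/s; the water relative to ground = (1.210, 0.000) m/s.
Velocity relative to ground = (-2.110, 0.000) + (1.210, 0.000) = (-0.900, 0.000) m/s.
Speed = |(-0.900, 0.000)| = 0.900 m/s.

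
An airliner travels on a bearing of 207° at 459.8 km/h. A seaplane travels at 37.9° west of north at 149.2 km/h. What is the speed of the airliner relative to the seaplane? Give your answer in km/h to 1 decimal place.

Taking east as x and north as y: airliner velocity = (-208.745, -409.685) km/h; seaplane velocity = (-91.651, 117.731) km/h.
Velocity of airliner relative to seaplane = (-208.745, -409.685) − (-91.651, 117.731) = (-117.093, -527.416) km/h.
Magnitude = |(-117.093, -527.416)| = 540.258 km/h.

540.3 km/h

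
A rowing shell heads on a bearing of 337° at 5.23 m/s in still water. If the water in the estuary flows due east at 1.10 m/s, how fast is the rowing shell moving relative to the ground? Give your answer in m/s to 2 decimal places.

4.91 m/s

Taking east as x and north as y: velocity relative to the water = (-2.044, 4.814) m/s; the water relative to ground = (1.100, 0.000) m/s.
Velocity relative to ground = (-2.044, 4.814) + (1.100, 0.000) = (-0.944, 4.814) m/s.
Speed = |(-0.944, 4.814)| = 4.906 m/s.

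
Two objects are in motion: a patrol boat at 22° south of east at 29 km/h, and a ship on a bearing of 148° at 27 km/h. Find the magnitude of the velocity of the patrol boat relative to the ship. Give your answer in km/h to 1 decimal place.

Taking east as x and north as y: patrol boat velocity = (26.888, -10.864) km/h; ship velocity = (14.308, -22.897) km/h.
Velocity of patrol boat relative to ship = (26.888, -10.864) − (14.308, -22.897) = (12.581, 12.034) km/h.
Magnitude = |(12.581, 12.034)| = 17.409 km/h.

17.4 km/h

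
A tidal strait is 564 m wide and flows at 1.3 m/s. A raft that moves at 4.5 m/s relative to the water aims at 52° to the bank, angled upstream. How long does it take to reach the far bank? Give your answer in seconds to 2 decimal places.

159.05 s

The component of the raft's velocity perpendicular to the bank is 4.5 × sin 52° = 3.546 m/s.
The current is parallel to the bank, so it does not affect the crossing time.
Time = 564 / 3.546 = 159.050 s.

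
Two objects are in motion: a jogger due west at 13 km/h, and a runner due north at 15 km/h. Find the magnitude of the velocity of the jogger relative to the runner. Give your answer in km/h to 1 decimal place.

19.8 km/h

Taking east as x and north as y: jogger velocity = (-13.000, 0.000) km/h; runner velocity = (0.000, 15.000) km/h.
Velocity of jogger relative to runner = (-13.000, 0.000) − (0.000, 15.000) = (-13.000, -15.000) km/h.
Magnitude = |(-13.000, -15.000)| = 19.849 km/h.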